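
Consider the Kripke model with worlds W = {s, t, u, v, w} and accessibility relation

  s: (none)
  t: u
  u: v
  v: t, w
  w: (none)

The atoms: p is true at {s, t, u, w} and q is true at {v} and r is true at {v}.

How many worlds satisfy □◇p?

s: no successors, so □◇p holds vacuously. ✓
t: successors {u}; ◇p there: u:F. ✗
u: successors {v}; ◇p there: v:T. ✓
v: successors {t, w}; ◇p there: t:T, w:F. ✗
w: no successors, so □◇p holds vacuously. ✓
Satisfying worlds: {s, u, w}.

3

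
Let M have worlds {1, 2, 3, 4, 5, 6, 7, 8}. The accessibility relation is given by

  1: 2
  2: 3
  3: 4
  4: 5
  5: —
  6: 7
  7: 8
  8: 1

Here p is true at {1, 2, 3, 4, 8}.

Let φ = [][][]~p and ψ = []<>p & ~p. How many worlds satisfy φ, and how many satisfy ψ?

4 and 3

For [][][]~p:
1: successors {2}; [][]~p there: 2:F. ✗
2: successors {3}; [][]~p there: 3:T. ✓
3: successors {4}; [][]~p there: 4:T. ✓
4: successors {5}; [][]~p there: 5:T. ✓
5: no successors, so [][][]~p holds vacuously. ✓
6: successors {7}; [][]~p there: 7:F. ✗
7: successors {8}; [][]~p there: 8:F. ✗
8: successors {1}; [][]~p there: 1:F. ✗
— 4 worlds.
For []<>p & ~p:
1: []<>p is T, ~p is F. ✗
2: []<>p is T, ~p is F. ✗
3: []<>p is F, ~p is F. ✗
4: []<>p is F, ~p is F. ✗
5: []<>p is T, ~p is T. ✓
6: []<>p is T, ~p is T. ✓
7: []<>p is T, ~p is T. ✓
8: []<>p is T, ~p is F. ✗
— 3 worlds.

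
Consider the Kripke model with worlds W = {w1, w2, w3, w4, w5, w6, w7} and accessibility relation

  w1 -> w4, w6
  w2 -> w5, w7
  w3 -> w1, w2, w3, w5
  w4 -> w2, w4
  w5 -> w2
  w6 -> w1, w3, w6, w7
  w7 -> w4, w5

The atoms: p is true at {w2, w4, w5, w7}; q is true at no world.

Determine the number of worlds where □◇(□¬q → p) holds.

w1: successors {w4, w6}; ◇(□¬q → p) there: w4:T, w6:T. ✓
w2: successors {w5, w7}; ◇(□¬q → p) there: w5:T, w7:T. ✓
w3: successors {w1, w2, w3, w5}; ◇(□¬q → p) there: w1:T, w2:T, w3:T, w5:T. ✓
w4: successors {w2, w4}; ◇(□¬q → p) there: w2:T, w4:T. ✓
w5: successors {w2}; ◇(□¬q → p) there: w2:T. ✓
w6: successors {w1, w3, w6, w7}; ◇(□¬q → p) there: w1:T, w3:T, w6:T, w7:T. ✓
w7: successors {w4, w5}; ◇(□¬q → p) there: w4:T, w5:T. ✓
Satisfying worlds: {w1, w2, w3, w4, w5, w6, w7}.

7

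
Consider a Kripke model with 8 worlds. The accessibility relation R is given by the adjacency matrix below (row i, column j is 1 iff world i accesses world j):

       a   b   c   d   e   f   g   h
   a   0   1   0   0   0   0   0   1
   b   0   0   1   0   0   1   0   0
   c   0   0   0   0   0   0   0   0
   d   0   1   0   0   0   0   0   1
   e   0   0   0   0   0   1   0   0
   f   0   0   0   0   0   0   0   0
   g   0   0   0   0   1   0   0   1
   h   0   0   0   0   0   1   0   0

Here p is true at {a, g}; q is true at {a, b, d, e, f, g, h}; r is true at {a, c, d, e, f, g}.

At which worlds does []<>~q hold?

a: successors {b, h}; <>~q there: b:T, h:F. ✗
b: successors {c, f}; <>~q there: c:F, f:F. ✗
c: no successors, so []<>~q holds vacuously. ✓
d: successors {b, h}; <>~q there: b:T, h:F. ✗
e: successors {f}; <>~q there: f:F. ✗
f: no successors, so []<>~q holds vacuously. ✓
g: successors {e, h}; <>~q there: e:F, h:F. ✗
h: successors {f}; <>~q there: f:F. ✗

{c, f}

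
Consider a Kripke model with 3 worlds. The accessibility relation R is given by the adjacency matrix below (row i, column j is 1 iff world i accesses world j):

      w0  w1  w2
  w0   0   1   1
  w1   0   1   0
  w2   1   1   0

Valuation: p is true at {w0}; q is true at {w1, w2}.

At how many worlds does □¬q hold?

w0: successors {w1, w2}; ¬q there: w1:F, w2:F. ✗
w1: successors {w1}; ¬q there: w1:F. ✗
w2: successors {w0, w1}; ¬q there: w0:T, w1:F. ✗
Satisfying worlds: ∅.

0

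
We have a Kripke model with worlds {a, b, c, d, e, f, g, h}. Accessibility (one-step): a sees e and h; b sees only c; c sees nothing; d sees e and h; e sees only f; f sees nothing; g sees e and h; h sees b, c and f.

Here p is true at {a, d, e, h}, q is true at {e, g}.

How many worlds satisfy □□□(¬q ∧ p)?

5

a: successors {e, h}; □□(¬q ∧ p) there: e:T, h:F. ✗
b: successors {c}; □□(¬q ∧ p) there: c:T. ✓
c: no successors, so □□□(¬q ∧ p) holds vacuously. ✓
d: successors {e, h}; □□(¬q ∧ p) there: e:T, h:F. ✗
e: successors {f}; □□(¬q ∧ p) there: f:T. ✓
f: no successors, so □□□(¬q ∧ p) holds vacuously. ✓
g: successors {e, h}; □□(¬q ∧ p) there: e:T, h:F. ✗
h: successors {b, c, f}; □□(¬q ∧ p) there: b:T, c:T, f:T. ✓
Satisfying worlds: {b, c, e, f, h}.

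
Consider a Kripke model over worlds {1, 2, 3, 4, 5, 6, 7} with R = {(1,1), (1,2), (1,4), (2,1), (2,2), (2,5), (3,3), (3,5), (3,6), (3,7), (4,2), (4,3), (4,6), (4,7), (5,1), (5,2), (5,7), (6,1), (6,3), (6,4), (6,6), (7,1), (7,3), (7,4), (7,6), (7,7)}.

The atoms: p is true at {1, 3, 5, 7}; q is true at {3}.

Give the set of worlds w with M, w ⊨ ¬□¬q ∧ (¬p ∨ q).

{3, 4, 6}

1: ¬□¬q is F, ¬p ∨ q is F. ✗
2: ¬□¬q is F, ¬p ∨ q is T. ✗
3: ¬□¬q is T, ¬p ∨ q is T. ✓
4: ¬□¬q is T, ¬p ∨ q is T. ✓
5: ¬□¬q is F, ¬p ∨ q is F. ✗
6: ¬□¬q is T, ¬p ∨ q is T. ✓
7: ¬□¬q is T, ¬p ∨ q is F. ✗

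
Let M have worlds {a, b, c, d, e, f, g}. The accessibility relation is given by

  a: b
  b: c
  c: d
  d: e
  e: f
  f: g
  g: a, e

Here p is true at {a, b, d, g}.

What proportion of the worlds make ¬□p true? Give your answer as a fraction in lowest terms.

4/7

a: □p is T. ✗
b: □p is F. ✓
c: □p is T. ✗
d: □p is F. ✓
e: □p is F. ✓
f: □p is T. ✗
g: □p is F. ✓
That's 4 of 7 worlds, so 4/7.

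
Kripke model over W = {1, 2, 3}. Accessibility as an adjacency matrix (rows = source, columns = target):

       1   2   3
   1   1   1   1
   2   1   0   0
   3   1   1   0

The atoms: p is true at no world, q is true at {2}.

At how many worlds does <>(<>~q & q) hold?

1: successors {1, 2, 3}; <>~q & q there: 1:F, 2:T, 3:F. ✓
2: successors {1}; <>~q & q there: 1:F. ✗
3: successors {1, 2}; <>~q & q there: 1:F, 2:T. ✓
Satisfying worlds: {1, 3}.

2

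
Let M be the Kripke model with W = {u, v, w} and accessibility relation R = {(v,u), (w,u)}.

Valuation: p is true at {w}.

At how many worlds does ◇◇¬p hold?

0

u: no successors, so ◇◇¬p fails. ✗
v: successors {u}; ◇¬p there: u:F. ✗
w: successors {u}; ◇¬p there: u:F. ✗
Satisfying worlds: ∅.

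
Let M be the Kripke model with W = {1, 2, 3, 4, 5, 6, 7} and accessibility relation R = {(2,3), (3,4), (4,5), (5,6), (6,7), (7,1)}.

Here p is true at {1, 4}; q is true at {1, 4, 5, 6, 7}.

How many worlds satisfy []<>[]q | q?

1: []<>[]q is T, q is T. ✓
2: []<>[]q is T, q is F. ✓
3: []<>[]q is T, q is F. ✓
4: []<>[]q is T, q is T. ✓
5: []<>[]q is T, q is T. ✓
6: []<>[]q is T, q is T. ✓
7: []<>[]q is F, q is T. ✓
Satisfying worlds: {1, 2, 3, 4, 5, 6, 7}.

7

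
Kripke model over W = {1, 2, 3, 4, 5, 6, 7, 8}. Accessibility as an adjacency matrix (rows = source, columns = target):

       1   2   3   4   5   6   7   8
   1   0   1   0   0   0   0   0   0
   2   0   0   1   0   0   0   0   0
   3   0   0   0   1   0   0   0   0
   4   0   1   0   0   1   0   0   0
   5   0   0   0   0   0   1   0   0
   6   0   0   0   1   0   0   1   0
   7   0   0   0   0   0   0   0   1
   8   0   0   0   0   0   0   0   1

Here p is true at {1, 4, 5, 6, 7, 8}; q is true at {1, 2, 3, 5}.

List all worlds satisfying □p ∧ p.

{5, 6, 7, 8}

1: □p is F, p is T. ✗
2: □p is F, p is F. ✗
3: □p is T, p is F. ✗
4: □p is F, p is T. ✗
5: □p is T, p is T. ✓
6: □p is T, p is T. ✓
7: □p is T, p is T. ✓
8: □p is T, p is T. ✓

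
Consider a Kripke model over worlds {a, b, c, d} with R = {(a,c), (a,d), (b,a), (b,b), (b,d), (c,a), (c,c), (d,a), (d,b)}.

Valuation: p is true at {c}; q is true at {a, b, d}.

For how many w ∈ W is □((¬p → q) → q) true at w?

a: successors {c, d}; (¬p → q) → q there: c:F, d:T. ✗
b: successors {a, b, d}; (¬p → q) → q there: a:T, b:T, d:T. ✓
c: successors {a, c}; (¬p → q) → q there: a:T, c:F. ✗
d: successors {a, b}; (¬p → q) → q there: a:T, b:T. ✓
Satisfying worlds: {b, d}.

2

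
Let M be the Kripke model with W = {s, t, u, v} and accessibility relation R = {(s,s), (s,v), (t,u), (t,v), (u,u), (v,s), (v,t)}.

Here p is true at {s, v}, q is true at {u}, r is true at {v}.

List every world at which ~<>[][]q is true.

s: <>[][]q is F. ✓
t: <>[][]q is T. ✗
u: <>[][]q is T. ✗
v: <>[][]q is F. ✓

{s, v}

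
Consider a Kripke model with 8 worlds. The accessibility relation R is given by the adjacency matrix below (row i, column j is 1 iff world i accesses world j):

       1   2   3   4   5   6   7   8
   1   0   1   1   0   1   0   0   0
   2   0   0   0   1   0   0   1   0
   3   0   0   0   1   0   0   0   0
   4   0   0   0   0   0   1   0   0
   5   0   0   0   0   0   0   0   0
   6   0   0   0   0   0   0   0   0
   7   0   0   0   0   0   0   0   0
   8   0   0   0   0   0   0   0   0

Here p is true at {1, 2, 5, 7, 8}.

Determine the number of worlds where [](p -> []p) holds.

1: successors {2, 3, 5}; p -> []p there: 2:F, 3:T, 5:T. ✗
2: successors {4, 7}; p -> []p there: 4:T, 7:T. ✓
3: successors {4}; p -> []p there: 4:T. ✓
4: successors {6}; p -> []p there: 6:T. ✓
5: no successors, so [](p -> []p) holds vacuously. ✓
6: no successors, so [](p -> []p) holds vacuously. ✓
7: no successors, so [](p -> []p) holds vacuously. ✓
8: no successors, so [](p -> []p) holds vacuously. ✓
Satisfying worlds: {2, 3, 4, 5, 6, 7, 8}.

7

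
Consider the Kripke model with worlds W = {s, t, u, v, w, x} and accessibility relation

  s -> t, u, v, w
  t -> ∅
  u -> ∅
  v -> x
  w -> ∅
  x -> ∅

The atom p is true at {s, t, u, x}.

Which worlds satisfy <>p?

s: successors {t, u, v, w}; p there: t:T, u:T, v:F, w:F. ✓
t: no successors, so <>p fails. ✗
u: no successors, so <>p fails. ✗
v: successors {x}; p there: x:T. ✓
w: no successors, so <>p fails. ✗
x: no successors, so <>p fails. ✗

{s, v}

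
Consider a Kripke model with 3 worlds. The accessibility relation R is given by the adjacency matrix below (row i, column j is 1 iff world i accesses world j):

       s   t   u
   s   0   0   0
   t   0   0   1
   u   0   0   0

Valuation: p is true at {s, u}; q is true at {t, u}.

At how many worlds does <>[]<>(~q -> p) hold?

s: no successors, so <>[]<>(~q -> p) fails. ✗
t: successors {u}; []<>(~q -> p) there: u:T. ✓
u: no successors, so <>[]<>(~q -> p) fails. ✗
Satisfying worlds: {t}.

1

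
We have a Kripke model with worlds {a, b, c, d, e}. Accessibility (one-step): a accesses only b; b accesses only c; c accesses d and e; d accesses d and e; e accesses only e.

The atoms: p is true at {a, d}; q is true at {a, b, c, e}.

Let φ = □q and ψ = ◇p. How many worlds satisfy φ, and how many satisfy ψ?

For □q:
a: successors {b}; q there: b:T. ✓
b: successors {c}; q there: c:T. ✓
c: successors {d, e}; q there: d:F, e:T. ✗
d: successors {d, e}; q there: d:F, e:T. ✗
e: successors {e}; q there: e:T. ✓
— 3 worlds.
For ◇p:
a: successors {b}; p there: b:F. ✗
b: successors {c}; p there: c:F. ✗
c: successors {d, e}; p there: d:T, e:F. ✓
d: successors {d, e}; p there: d:T, e:F. ✓
e: successors {e}; p there: e:F. ✗
— 2 worlds.

3 and 2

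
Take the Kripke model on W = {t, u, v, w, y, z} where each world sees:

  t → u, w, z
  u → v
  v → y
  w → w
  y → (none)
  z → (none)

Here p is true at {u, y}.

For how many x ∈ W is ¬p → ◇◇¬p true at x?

4

t: ¬p is T, ◇◇¬p is T. ✓
u: ¬p is F, ◇◇¬p is F. ✓
v: ¬p is T, ◇◇¬p is F. ✗
w: ¬p is T, ◇◇¬p is T. ✓
y: ¬p is F, ◇◇¬p is F. ✓
z: ¬p is T, ◇◇¬p is F. ✗
Satisfying worlds: {t, u, w, y}.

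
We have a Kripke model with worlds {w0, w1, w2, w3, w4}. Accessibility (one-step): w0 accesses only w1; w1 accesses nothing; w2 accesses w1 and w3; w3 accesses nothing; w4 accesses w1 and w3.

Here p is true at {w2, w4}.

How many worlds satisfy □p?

w0: successors {w1}; p there: w1:F. ✗
w1: no successors, so □p holds vacuously. ✓
w2: successors {w1, w3}; p there: w1:F, w3:F. ✗
w3: no successors, so □p holds vacuously. ✓
w4: successors {w1, w3}; p there: w1:F, w3:F. ✗
Satisfying worlds: {w1, w3}.

2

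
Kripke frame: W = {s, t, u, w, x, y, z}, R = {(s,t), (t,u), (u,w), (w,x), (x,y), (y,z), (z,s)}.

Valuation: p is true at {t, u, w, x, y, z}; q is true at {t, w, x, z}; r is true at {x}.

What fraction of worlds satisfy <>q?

4/7

s: successors {t}; q there: t:T. ✓
t: successors {u}; q there: u:F. ✗
u: successors {w}; q there: w:T. ✓
w: successors {x}; q there: x:T. ✓
x: successors {y}; q there: y:F. ✗
y: successors {z}; q there: z:T. ✓
z: successors {s}; q there: s:F. ✗
That's 4 of 7 worlds, so 4/7.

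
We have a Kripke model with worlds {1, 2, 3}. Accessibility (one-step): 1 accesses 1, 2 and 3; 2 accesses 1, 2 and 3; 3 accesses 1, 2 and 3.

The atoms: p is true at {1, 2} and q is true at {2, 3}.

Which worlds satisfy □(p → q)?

1: successors {1, 2, 3}; p → q there: 1:F, 2:T, 3:T. ✗
2: successors {1, 2, 3}; p → q there: 1:F, 2:T, 3:T. ✗
3: successors {1, 2, 3}; p → q there: 1:F, 2:T, 3:T. ✗

∅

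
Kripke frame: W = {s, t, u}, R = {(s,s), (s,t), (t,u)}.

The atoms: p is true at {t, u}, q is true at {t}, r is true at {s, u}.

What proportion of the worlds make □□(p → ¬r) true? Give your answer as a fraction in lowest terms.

s: successors {s, t}; □(p → ¬r) there: s:T, t:F. ✗
t: successors {u}; □(p → ¬r) there: u:T. ✓
u: no successors, so □□(p → ¬r) holds vacuously. ✓
That's 2 of 3 worlds, so 2/3.

2/3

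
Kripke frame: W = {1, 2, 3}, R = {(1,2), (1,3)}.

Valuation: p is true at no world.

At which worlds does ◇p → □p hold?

1: ◇p is F, □p is F. ✓
2: ◇p is F, □p is T. ✓
3: ◇p is F, □p is T. ✓

{1, 2, 3}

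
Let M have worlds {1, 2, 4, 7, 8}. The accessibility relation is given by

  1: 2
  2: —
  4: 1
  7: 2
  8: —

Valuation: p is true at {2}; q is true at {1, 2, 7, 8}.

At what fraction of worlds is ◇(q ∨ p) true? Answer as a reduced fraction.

3/5

1: successors {2}; q ∨ p there: 2:T. ✓
2: no successors, so ◇(q ∨ p) fails. ✗
4: successors {1}; q ∨ p there: 1:T. ✓
7: successors {2}; q ∨ p there: 2:T. ✓
8: no successors, so ◇(q ∨ p) fails. ✗
That's 3 of 5 worlds, so 3/5.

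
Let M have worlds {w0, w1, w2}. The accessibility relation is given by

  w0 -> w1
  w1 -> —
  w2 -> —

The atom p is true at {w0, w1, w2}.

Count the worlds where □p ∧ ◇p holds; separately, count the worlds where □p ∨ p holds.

For □p ∧ ◇p:
w0: □p is T, ◇p is T. ✓
w1: □p is T, ◇p is F. ✗
w2: □p is T, ◇p is F. ✗
— 1 world.
For □p ∨ p:
w0: □p is T, p is T. ✓
w1: □p is T, p is T. ✓
w2: □p is T, p is T. ✓
— 3 worlds.

1 and 3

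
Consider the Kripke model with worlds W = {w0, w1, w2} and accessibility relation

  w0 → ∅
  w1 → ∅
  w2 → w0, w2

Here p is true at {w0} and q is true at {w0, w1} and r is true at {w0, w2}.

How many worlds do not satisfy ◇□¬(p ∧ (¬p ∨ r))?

2

w0: no successors, so ◇□¬(p ∧ (¬p ∨ r)) fails. ✗
w1: no successors, so ◇□¬(p ∧ (¬p ∨ r)) fails. ✗
w2: successors {w0, w2}; □¬(p ∧ (¬p ∨ r)) there: w0:T, w2:F. ✓
Satisfying worlds: {w2}.
So ◇□¬(p ∧ (¬p ∨ r)) fails at the other 2 worlds.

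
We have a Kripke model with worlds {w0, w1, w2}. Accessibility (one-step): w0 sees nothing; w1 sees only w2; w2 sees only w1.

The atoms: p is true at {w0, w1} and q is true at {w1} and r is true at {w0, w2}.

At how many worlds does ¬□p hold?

1

w0: □p is T. ✗
w1: □p is F. ✓
w2: □p is T. ✗
Satisfying worlds: {w1}.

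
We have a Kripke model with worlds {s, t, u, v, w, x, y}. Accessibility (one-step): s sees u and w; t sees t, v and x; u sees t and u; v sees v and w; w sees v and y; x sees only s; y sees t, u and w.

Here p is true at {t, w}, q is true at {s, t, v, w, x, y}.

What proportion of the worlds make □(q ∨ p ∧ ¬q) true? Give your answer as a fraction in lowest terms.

s: successors {u, w}; q ∨ p ∧ ¬q there: u:F, w:T. ✗
t: successors {t, v, x}; q ∨ p ∧ ¬q there: t:T, v:T, x:T. ✓
u: successors {t, u}; q ∨ p ∧ ¬q there: t:T, u:F. ✗
v: successors {v, w}; q ∨ p ∧ ¬q there: v:T, w:T. ✓
w: successors {v, y}; q ∨ p ∧ ¬q there: v:T, y:T. ✓
x: successors {s}; q ∨ p ∧ ¬q there: s:T. ✓
y: successors {t, u, w}; q ∨ p ∧ ¬q there: t:T, u:F, w:T. ✗
That's 4 of 7 worlds, so 4/7.

4/7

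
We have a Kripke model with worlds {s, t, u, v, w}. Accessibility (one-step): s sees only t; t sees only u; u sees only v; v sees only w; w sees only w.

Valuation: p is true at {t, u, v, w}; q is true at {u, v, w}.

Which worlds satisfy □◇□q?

{s, t, u, v, w}

s: successors {t}; ◇□q there: t:T. ✓
t: successors {u}; ◇□q there: u:T. ✓
u: successors {v}; ◇□q there: v:T. ✓
v: successors {w}; ◇□q there: w:T. ✓
w: successors {w}; ◇□q there: w:T. ✓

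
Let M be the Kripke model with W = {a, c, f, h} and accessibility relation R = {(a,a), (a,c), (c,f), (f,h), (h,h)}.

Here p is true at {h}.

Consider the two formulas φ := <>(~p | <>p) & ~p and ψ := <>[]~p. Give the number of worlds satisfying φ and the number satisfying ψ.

3 and 1

For <>(~p | <>p) & ~p:
a: <>(~p | <>p) is T, ~p is T. ✓
c: <>(~p | <>p) is T, ~p is T. ✓
f: <>(~p | <>p) is T, ~p is T. ✓
h: <>(~p | <>p) is T, ~p is F. ✗
— 3 worlds.
For <>[]~p:
a: successors {a, c}; []~p there: a:T, c:T. ✓
c: successors {f}; []~p there: f:F. ✗
f: successors {h}; []~p there: h:F. ✗
h: successors {h}; []~p there: h:F. ✗
— 1 world.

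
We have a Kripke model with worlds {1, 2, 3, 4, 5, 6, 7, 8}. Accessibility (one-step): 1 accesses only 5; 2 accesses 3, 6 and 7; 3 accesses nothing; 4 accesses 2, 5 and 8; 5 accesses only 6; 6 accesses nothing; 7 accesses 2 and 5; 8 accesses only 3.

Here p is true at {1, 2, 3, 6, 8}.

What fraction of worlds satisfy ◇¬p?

1/2

1: successors {5}; ¬p there: 5:T. ✓
2: successors {3, 6, 7}; ¬p there: 3:F, 6:F, 7:T. ✓
3: no successors, so ◇¬p fails. ✗
4: successors {2, 5, 8}; ¬p there: 2:F, 5:T, 8:F. ✓
5: successors {6}; ¬p there: 6:F. ✗
6: no successors, so ◇¬p fails. ✗
7: successors {2, 5}; ¬p there: 2:F, 5:T. ✓
8: successors {3}; ¬p there: 3:F. ✗
That's 4 of 8 worlds, so 4/8 = 1/2.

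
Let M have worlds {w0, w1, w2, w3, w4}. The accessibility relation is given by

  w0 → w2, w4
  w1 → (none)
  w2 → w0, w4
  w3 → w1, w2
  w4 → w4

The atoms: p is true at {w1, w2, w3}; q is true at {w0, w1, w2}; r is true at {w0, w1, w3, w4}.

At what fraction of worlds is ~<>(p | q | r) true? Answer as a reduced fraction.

w0: <>(p | q | r) is T. ✗
w1: <>(p | q | r) is F. ✓
w2: <>(p | q | r) is T. ✗
w3: <>(p | q | r) is T. ✗
w4: <>(p | q | r) is T. ✗
That's 1 of 5 worlds, so 1/5.

1/5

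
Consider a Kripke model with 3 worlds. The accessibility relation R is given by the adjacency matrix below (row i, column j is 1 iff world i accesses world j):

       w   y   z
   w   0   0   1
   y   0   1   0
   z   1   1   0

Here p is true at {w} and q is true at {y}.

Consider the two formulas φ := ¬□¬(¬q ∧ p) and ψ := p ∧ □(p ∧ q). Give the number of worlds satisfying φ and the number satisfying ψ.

1 and 0

For ¬□¬(¬q ∧ p):
w: □¬(¬q ∧ p) is T. ✗
y: □¬(¬q ∧ p) is T. ✗
z: □¬(¬q ∧ p) is F. ✓
— 1 world.
For p ∧ □(p ∧ q):
w: p is T, □(p ∧ q) is F. ✗
y: p is F, □(p ∧ q) is F. ✗
z: p is F, □(p ∧ q) is F. ✗
— 0 worlds.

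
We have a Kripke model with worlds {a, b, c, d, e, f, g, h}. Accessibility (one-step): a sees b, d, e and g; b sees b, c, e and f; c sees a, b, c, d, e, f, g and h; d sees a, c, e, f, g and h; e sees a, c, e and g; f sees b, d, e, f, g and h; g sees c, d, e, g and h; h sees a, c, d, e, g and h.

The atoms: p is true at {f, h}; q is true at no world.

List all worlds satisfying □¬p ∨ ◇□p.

{a, e}

a: □¬p is T, ◇□p is F. ✓
b: □¬p is F, ◇□p is F. ✗
c: □¬p is F, ◇□p is F. ✗
d: □¬p is F, ◇□p is F. ✗
e: □¬p is T, ◇□p is F. ✓
f: □¬p is F, ◇□p is F. ✗
g: □¬p is F, ◇□p is F. ✗
h: □¬p is F, ◇□p is F. ✗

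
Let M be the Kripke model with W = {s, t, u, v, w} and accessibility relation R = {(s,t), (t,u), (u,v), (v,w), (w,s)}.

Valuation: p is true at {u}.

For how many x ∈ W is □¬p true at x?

4

s: successors {t}; ¬p there: t:T. ✓
t: successors {u}; ¬p there: u:F. ✗
u: successors {v}; ¬p there: v:T. ✓
v: successors {w}; ¬p there: w:T. ✓
w: successors {s}; ¬p there: s:T. ✓
Satisfying worlds: {s, u, v, w}.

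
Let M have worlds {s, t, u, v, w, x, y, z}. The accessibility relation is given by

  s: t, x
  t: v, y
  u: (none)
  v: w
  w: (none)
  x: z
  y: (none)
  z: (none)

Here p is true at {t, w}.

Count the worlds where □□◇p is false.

s: successors {t, x}; □◇p there: t:F, x:F. ✗
t: successors {v, y}; □◇p there: v:F, y:T. ✗
u: no successors, so □□◇p holds vacuously. ✓
v: successors {w}; □◇p there: w:T. ✓
w: no successors, so □□◇p holds vacuously. ✓
x: successors {z}; □◇p there: z:T. ✓
y: no successors, so □□◇p holds vacuously. ✓
z: no successors, so □□◇p holds vacuously. ✓
Satisfying worlds: {u, v, w, x, y, z}.
So □□◇p fails at the other 2 worlds.

2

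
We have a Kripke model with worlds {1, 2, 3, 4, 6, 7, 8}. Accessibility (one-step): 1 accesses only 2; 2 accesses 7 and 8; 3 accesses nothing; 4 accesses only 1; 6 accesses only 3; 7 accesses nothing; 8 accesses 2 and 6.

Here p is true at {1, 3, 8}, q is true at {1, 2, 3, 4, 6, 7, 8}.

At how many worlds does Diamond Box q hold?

5

1: successors {2}; Box q there: 2:T. ✓
2: successors {7, 8}; Box q there: 7:T, 8:T. ✓
3: no successors, so Diamond Box q fails. ✗
4: successors {1}; Box q there: 1:T. ✓
6: successors {3}; Box q there: 3:T. ✓
7: no successors, so Diamond Box q fails. ✗
8: successors {2, 6}; Box q there: 2:T, 6:T. ✓
Satisfying worlds: {1, 2, 4, 6, 8}.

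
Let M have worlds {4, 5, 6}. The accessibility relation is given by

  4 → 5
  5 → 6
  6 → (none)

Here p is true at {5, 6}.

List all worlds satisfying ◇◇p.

{4}

4: successors {5}; ◇p there: 5:T. ✓
5: successors {6}; ◇p there: 6:F. ✗
6: no successors, so ◇◇p fails. ✗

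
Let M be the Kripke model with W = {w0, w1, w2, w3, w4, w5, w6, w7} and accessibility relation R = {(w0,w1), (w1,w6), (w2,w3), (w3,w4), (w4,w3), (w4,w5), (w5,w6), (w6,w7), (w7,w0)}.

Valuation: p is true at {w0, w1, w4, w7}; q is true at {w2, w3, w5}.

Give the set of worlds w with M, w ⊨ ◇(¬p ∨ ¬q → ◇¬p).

w0: successors {w1}; ¬p ∨ ¬q → ◇¬p there: w1:T. ✓
w1: successors {w6}; ¬p ∨ ¬q → ◇¬p there: w6:F. ✗
w2: successors {w3}; ¬p ∨ ¬q → ◇¬p there: w3:F. ✗
w3: successors {w4}; ¬p ∨ ¬q → ◇¬p there: w4:T. ✓
w4: successors {w3, w5}; ¬p ∨ ¬q → ◇¬p there: w3:F, w5:T. ✓
w5: successors {w6}; ¬p ∨ ¬q → ◇¬p there: w6:F. ✗
w6: successors {w7}; ¬p ∨ ¬q → ◇¬p there: w7:F. ✗
w7: successors {w0}; ¬p ∨ ¬q → ◇¬p there: w0:F. ✗

{w0, w3, w4}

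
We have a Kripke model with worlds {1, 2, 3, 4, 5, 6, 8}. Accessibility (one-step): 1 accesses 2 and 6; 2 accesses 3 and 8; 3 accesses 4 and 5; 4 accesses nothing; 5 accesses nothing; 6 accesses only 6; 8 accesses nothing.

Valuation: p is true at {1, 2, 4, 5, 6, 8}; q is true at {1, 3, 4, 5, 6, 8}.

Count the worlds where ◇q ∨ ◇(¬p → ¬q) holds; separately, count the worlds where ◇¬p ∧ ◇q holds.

For ◇q ∨ ◇(¬p → ¬q):
1: ◇q is T, ◇(¬p → ¬q) is T. ✓
2: ◇q is T, ◇(¬p → ¬q) is T. ✓
3: ◇q is T, ◇(¬p → ¬q) is T. ✓
4: ◇q is F, ◇(¬p → ¬q) is F. ✗
5: ◇q is F, ◇(¬p → ¬q) is F. ✗
6: ◇q is T, ◇(¬p → ¬q) is T. ✓
8: ◇q is F, ◇(¬p → ¬q) is F. ✗
— 4 worlds.
For ◇¬p ∧ ◇q:
1: ◇¬p is F, ◇q is T. ✗
2: ◇¬p is T, ◇q is T. ✓
3: ◇¬p is F, ◇q is T. ✗
4: ◇¬p is F, ◇q is F. ✗
5: ◇¬p is F, ◇q is F. ✗
6: ◇¬p is F, ◇q is T. ✗
8: ◇¬p is F, ◇q is F. ✗
— 1 world.

4 and 1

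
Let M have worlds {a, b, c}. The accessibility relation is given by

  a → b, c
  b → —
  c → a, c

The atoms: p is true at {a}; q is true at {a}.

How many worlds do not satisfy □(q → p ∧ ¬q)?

a: successors {b, c}; q → p ∧ ¬q there: b:T, c:T. ✓
b: no successors, so □(q → p ∧ ¬q) holds vacuously. ✓
c: successors {a, c}; q → p ∧ ¬q there: a:F, c:T. ✗
Satisfying worlds: {a, b}.
So □(q → p ∧ ¬q) fails at the other 1 world.

1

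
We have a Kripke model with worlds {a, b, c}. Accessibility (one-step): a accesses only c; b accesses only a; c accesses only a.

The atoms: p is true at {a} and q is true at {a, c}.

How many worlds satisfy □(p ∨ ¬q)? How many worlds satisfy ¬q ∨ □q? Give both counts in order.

2 and 3

For □(p ∨ ¬q):
a: successors {c}; p ∨ ¬q there: c:F. ✗
b: successors {a}; p ∨ ¬q there: a:T. ✓
c: successors {a}; p ∨ ¬q there: a:T. ✓
— 2 worlds.
For ¬q ∨ □q:
a: ¬q is F, □q is T. ✓
b: ¬q is T, □q is T. ✓
c: ¬q is F, □q is T. ✓
— 3 worlds.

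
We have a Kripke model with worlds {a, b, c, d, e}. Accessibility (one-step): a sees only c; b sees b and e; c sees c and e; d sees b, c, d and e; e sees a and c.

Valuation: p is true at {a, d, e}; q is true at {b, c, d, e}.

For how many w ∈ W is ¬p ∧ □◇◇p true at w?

2

a: ¬p is F, □◇◇p is T. ✗
b: ¬p is T, □◇◇p is T. ✓
c: ¬p is T, □◇◇p is T. ✓
d: ¬p is F, □◇◇p is T. ✗
e: ¬p is F, □◇◇p is T. ✗
Satisfying worlds: {b, c}.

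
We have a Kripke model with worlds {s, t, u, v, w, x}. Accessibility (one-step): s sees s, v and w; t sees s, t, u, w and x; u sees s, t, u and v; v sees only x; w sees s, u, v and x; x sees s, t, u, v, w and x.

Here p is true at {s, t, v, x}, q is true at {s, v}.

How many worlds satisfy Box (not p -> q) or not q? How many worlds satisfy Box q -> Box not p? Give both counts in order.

5 and 6

For Box (not p -> q) or not q:
s: Box (not p -> q) is F, not q is F. ✗
t: Box (not p -> q) is F, not q is T. ✓
u: Box (not p -> q) is F, not q is T. ✓
v: Box (not p -> q) is T, not q is F. ✓
w: Box (not p -> q) is F, not q is T. ✓
x: Box (not p -> q) is F, not q is T. ✓
— 5 worlds.
For Box q -> Box not p:
s: Box q is F, Box not p is F. ✓
t: Box q is F, Box not p is F. ✓
u: Box q is F, Box not p is F. ✓
v: Box q is F, Box not p is F. ✓
w: Box q is F, Box not p is F. ✓
x: Box q is F, Box not p is F. ✓
— 6 worlds.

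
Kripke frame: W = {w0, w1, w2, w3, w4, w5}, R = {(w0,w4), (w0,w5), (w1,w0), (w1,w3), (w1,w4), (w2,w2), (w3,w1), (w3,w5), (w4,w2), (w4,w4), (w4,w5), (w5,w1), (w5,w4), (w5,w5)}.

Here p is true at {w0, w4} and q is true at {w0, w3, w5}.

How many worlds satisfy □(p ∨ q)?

2

w0: successors {w4, w5}; p ∨ q there: w4:T, w5:T. ✓
w1: successors {w0, w3, w4}; p ∨ q there: w0:T, w3:T, w4:T. ✓
w2: successors {w2}; p ∨ q there: w2:F. ✗
w3: successors {w1, w5}; p ∨ q there: w1:F, w5:T. ✗
w4: successors {w2, w4, w5}; p ∨ q there: w2:F, w4:T, w5:T. ✗
w5: successors {w1, w4, w5}; p ∨ q there: w1:F, w4:T, w5:T. ✗
Satisfying worlds: {w0, w1}.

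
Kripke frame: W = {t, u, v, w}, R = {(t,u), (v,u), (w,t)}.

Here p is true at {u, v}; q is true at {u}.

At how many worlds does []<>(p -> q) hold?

t: successors {u}; <>(p -> q) there: u:F. ✗
u: no successors, so []<>(p -> q) holds vacuously. ✓
v: successors {u}; <>(p -> q) there: u:F. ✗
w: successors {t}; <>(p -> q) there: t:T. ✓
Satisfying worlds: {u, w}.

2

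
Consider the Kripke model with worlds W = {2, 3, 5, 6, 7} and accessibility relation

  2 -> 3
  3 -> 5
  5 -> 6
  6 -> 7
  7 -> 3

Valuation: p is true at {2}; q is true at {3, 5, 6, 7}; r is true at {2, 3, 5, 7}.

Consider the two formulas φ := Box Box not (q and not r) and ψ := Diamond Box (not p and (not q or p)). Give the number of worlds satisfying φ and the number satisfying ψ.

For Box Box not (q and not r):
2: successors {3}; Box not (q and not r) there: 3:T. ✓
3: successors {5}; Box not (q and not r) there: 5:F. ✗
5: successors {6}; Box not (q and not r) there: 6:T. ✓
6: successors {7}; Box not (q and not r) there: 7:T. ✓
7: successors {3}; Box not (q and not r) there: 3:T. ✓
— 4 worlds.
For Diamond Box (not p and (not q or p)):
2: successors {3}; Box (not p and (not q or p)) there: 3:F. ✗
3: successors {5}; Box (not p and (not q or p)) there: 5:F. ✗
5: successors {6}; Box (not p and (not q or p)) there: 6:F. ✗
6: successors {7}; Box (not p and (not q or p)) there: 7:F. ✗
7: successors {3}; Box (not p and (not q or p)) there: 3:F. ✗
— 0 worlds.

4 and 0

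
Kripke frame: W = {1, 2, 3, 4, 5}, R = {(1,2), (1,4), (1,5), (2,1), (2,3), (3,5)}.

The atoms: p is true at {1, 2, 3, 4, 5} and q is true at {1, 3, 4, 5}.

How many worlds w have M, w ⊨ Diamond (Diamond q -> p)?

3

1: successors {2, 4, 5}; Diamond q -> p there: 2:T, 4:T, 5:T. ✓
2: successors {1, 3}; Diamond q -> p there: 1:T, 3:T. ✓
3: successors {5}; Diamond q -> p there: 5:T. ✓
4: no successors, so Diamond (Diamond q -> p) fails. ✗
5: no successors, so Diamond (Diamond q -> p) fails. ✗
Satisfying worlds: {1, 2, 3}.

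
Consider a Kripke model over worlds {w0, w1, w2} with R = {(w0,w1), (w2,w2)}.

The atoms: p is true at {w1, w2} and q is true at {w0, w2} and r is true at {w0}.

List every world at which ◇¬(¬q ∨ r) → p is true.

w0: ◇¬(¬q ∨ r) is F, p is F. ✓
w1: ◇¬(¬q ∨ r) is F, p is T. ✓
w2: ◇¬(¬q ∨ r) is T, p is T. ✓

{w0, w1, w2}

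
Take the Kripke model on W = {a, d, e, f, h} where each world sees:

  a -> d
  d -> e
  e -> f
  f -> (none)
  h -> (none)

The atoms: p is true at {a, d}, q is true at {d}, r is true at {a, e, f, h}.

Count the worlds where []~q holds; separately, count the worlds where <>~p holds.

4 and 2

For []~q:
a: successors {d}; ~q there: d:F. ✗
d: successors {e}; ~q there: e:T. ✓
e: successors {f}; ~q there: f:T. ✓
f: no successors, so []~q holds vacuously. ✓
h: no successors, so []~q holds vacuously. ✓
— 4 worlds.
For <>~p:
a: successors {d}; ~p there: d:F. ✗
d: successors {e}; ~p there: e:T. ✓
e: successors {f}; ~p there: f:T. ✓
f: no successors, so <>~p fails. ✗
h: no successors, so <>~p fails. ✗
— 2 worlds.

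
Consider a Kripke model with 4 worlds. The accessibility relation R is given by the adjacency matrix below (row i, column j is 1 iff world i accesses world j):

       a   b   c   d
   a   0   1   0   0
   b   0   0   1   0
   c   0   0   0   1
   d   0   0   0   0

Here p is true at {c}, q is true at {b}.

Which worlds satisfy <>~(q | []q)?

a: successors {b}; ~(q | []q) there: b:F. ✗
b: successors {c}; ~(q | []q) there: c:T. ✓
c: successors {d}; ~(q | []q) there: d:F. ✗
d: no successors, so <>~(q | []q) fails. ✗

{b}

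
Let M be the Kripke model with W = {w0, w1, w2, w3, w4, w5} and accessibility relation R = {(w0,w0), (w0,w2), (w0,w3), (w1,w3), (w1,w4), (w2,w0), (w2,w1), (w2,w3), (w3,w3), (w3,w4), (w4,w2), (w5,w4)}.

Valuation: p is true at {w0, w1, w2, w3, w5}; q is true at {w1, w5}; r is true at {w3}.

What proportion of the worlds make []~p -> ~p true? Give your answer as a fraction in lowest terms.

5/6

w0: []~p is F, ~p is F. ✓
w1: []~p is F, ~p is F. ✓
w2: []~p is F, ~p is F. ✓
w3: []~p is F, ~p is F. ✓
w4: []~p is F, ~p is T. ✓
w5: []~p is T, ~p is F. ✗
That's 5 of 6 worlds, so 5/6.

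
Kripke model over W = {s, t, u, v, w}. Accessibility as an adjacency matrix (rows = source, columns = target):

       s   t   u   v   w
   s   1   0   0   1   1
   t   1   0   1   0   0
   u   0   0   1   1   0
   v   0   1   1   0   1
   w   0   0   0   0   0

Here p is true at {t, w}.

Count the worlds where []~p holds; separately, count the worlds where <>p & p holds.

3 and 0

For []~p:
s: successors {s, v, w}; ~p there: s:T, v:T, w:F. ✗
t: successors {s, u}; ~p there: s:T, u:T. ✓
u: successors {u, v}; ~p there: u:T, v:T. ✓
v: successors {t, u, w}; ~p there: t:F, u:T, w:F. ✗
w: no successors, so []~p holds vacuously. ✓
— 3 worlds.
For <>p & p:
s: <>p is T, p is F. ✗
t: <>p is F, p is T. ✗
u: <>p is F, p is F. ✗
v: <>p is T, p is F. ✗
w: <>p is F, p is T. ✗
— 0 worlds.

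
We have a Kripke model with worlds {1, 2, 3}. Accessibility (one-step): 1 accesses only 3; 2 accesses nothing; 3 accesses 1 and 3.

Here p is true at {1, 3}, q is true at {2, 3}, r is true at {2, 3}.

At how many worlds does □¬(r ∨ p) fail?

1: successors {3}; ¬(r ∨ p) there: 3:F. ✗
2: no successors, so □¬(r ∨ p) holds vacuously. ✓
3: successors {1, 3}; ¬(r ∨ p) there: 1:F, 3:F. ✗
Satisfying worlds: {2}.
So □¬(r ∨ p) fails at the other 2 worlds.

2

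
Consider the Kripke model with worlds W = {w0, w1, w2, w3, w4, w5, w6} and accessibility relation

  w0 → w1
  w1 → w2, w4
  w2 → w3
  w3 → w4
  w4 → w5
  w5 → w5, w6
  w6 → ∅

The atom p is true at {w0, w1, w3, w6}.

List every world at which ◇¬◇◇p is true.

{w1, w2, w5}

w0: successors {w1}; ¬◇◇p there: w1:F. ✗
w1: successors {w2, w4}; ¬◇◇p there: w2:T, w4:F. ✓
w2: successors {w3}; ¬◇◇p there: w3:T. ✓
w3: successors {w4}; ¬◇◇p there: w4:F. ✗
w4: successors {w5}; ¬◇◇p there: w5:F. ✗
w5: successors {w5, w6}; ¬◇◇p there: w5:F, w6:T. ✓
w6: no successors, so ◇¬◇◇p fails. ✗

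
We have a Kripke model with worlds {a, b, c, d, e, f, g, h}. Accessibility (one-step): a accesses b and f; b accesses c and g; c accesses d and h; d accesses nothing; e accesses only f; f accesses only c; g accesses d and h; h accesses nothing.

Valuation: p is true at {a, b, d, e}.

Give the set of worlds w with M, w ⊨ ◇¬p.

a: successors {b, f}; ¬p there: b:F, f:T. ✓
b: successors {c, g}; ¬p there: c:T, g:T. ✓
c: successors {d, h}; ¬p there: d:F, h:T. ✓
d: no successors, so ◇¬p fails. ✗
e: successors {f}; ¬p there: f:T. ✓
f: successors {c}; ¬p there: c:T. ✓
g: successors {d, h}; ¬p there: d:F, h:T. ✓
h: no successors, so ◇¬p fails. ✗

{a, b, c, e, f, g}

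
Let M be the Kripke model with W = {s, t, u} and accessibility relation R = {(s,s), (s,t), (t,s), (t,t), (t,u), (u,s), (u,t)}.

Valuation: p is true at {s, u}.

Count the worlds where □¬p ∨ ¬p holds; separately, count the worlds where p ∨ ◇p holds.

For □¬p ∨ ¬p:
s: □¬p is F, ¬p is F. ✗
t: □¬p is F, ¬p is T. ✓
u: □¬p is F, ¬p is F. ✗
— 1 world.
For p ∨ ◇p:
s: p is T, ◇p is T. ✓
t: p is F, ◇p is T. ✓
u: p is T, ◇p is T. ✓
— 3 worlds.

1 and 3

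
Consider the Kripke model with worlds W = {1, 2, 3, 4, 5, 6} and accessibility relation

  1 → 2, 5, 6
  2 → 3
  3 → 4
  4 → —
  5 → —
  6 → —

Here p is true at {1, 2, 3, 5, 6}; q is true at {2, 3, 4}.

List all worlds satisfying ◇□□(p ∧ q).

1: successors {2, 5, 6}; □□(p ∧ q) there: 2:F, 5:T, 6:T. ✓
2: successors {3}; □□(p ∧ q) there: 3:T. ✓
3: successors {4}; □□(p ∧ q) there: 4:T. ✓
4: no successors, so ◇□□(p ∧ q) fails. ✗
5: no successors, so ◇□□(p ∧ q) fails. ✗
6: no successors, so ◇□□(p ∧ q) fails. ✗

{1, 2, 3}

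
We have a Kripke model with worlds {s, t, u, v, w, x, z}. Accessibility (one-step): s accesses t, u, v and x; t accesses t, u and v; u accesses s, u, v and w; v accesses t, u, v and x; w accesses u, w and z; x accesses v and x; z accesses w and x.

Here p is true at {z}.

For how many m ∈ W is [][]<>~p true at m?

s: successors {t, u, v, x}; []<>~p there: t:T, u:T, v:T, x:T. ✓
t: successors {t, u, v}; []<>~p there: t:T, u:T, v:T. ✓
u: successors {s, u, v, w}; []<>~p there: s:T, u:T, v:T, w:T. ✓
v: successors {t, u, v, x}; []<>~p there: t:T, u:T, v:T, x:T. ✓
w: successors {u, w, z}; []<>~p there: u:T, w:T, z:T. ✓
x: successors {v, x}; []<>~p there: v:T, x:T. ✓
z: successors {w, x}; []<>~p there: w:T, x:T. ✓
Satisfying worlds: {s, t, u, v, w, x, z}.

7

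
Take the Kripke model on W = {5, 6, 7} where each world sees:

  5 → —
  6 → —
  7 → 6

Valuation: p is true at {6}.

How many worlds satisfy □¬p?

5: no successors, so □¬p holds vacuously. ✓
6: no successors, so □¬p holds vacuously. ✓
7: successors {6}; ¬p there: 6:F. ✗
Satisfying worlds: {5, 6}.

2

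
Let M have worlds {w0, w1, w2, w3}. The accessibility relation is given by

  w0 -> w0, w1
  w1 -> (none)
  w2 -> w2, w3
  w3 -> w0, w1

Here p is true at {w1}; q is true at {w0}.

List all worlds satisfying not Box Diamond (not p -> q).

w0: Box Diamond (not p -> q) is F. ✓
w1: Box Diamond (not p -> q) is T. ✗
w2: Box Diamond (not p -> q) is F. ✓
w3: Box Diamond (not p -> q) is F. ✓

{w0, w2, w3}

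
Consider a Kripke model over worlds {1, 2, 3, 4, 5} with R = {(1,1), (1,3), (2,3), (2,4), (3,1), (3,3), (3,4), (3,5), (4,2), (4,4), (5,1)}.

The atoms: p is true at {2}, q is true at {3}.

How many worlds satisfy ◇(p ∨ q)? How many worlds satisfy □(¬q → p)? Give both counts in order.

4 and 0

For ◇(p ∨ q):
1: successors {1, 3}; p ∨ q there: 1:F, 3:T. ✓
2: successors {3, 4}; p ∨ q there: 3:T, 4:F. ✓
3: successors {1, 3, 4, 5}; p ∨ q there: 1:F, 3:T, 4:F, 5:F. ✓
4: successors {2, 4}; p ∨ q there: 2:T, 4:F. ✓
5: successors {1}; p ∨ q there: 1:F. ✗
— 4 worlds.
For □(¬q → p):
1: successors {1, 3}; ¬q → p there: 1:F, 3:T. ✗
2: successors {3, 4}; ¬q → p there: 3:T, 4:F. ✗
3: successors {1, 3, 4, 5}; ¬q → p there: 1:F, 3:T, 4:F, 5:F. ✗
4: successors {2, 4}; ¬q → p there: 2:T, 4:F. ✗
5: successors {1}; ¬q → p there: 1:F. ✗
— 0 worlds.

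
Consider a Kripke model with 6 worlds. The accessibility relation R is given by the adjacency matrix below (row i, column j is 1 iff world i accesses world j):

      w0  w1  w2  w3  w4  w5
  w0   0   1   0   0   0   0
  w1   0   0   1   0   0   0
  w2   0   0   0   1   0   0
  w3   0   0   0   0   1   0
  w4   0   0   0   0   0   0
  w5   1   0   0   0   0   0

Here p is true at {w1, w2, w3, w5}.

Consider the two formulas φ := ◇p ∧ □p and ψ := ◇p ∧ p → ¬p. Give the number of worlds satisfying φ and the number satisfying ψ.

3 and 4

For ◇p ∧ □p:
w0: ◇p is T, □p is T. ✓
w1: ◇p is T, □p is T. ✓
w2: ◇p is T, □p is T. ✓
w3: ◇p is F, □p is F. ✗
w4: ◇p is F, □p is T. ✗
w5: ◇p is F, □p is F. ✗
— 3 worlds.
For ◇p ∧ p → ¬p:
w0: ◇p ∧ p is F, ¬p is T. ✓
w1: ◇p ∧ p is T, ¬p is F. ✗
w2: ◇p ∧ p is T, ¬p is F. ✗
w3: ◇p ∧ p is F, ¬p is F. ✓
w4: ◇p ∧ p is F, ¬p is T. ✓
w5: ◇p ∧ p is F, ¬p is F. ✓
— 4 worlds.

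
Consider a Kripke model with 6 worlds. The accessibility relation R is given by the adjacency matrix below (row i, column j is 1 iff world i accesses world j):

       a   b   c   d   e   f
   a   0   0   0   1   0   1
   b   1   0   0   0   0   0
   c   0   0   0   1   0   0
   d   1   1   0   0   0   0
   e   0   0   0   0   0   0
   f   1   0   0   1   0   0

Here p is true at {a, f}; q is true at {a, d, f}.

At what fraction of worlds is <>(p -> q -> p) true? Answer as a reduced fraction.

a: successors {d, f}; p -> q -> p there: d:T, f:T. ✓
b: successors {a}; p -> q -> p there: a:T. ✓
c: successors {d}; p -> q -> p there: d:T. ✓
d: successors {a, b}; p -> q -> p there: a:T, b:T. ✓
e: no successors, so <>(p -> q -> p) fails. ✗
f: successors {a, d}; p -> q -> p there: a:T, d:T. ✓
That's 5 of 6 worlds, so 5/6.

5/6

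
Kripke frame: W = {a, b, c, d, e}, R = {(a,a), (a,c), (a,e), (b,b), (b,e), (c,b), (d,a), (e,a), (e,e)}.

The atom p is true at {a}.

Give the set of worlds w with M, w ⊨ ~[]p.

{a, b, c, e}

a: []p is F. ✓
b: []p is F. ✓
c: []p is F. ✓
d: []p is T. ✗
e: []p is F. ✓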